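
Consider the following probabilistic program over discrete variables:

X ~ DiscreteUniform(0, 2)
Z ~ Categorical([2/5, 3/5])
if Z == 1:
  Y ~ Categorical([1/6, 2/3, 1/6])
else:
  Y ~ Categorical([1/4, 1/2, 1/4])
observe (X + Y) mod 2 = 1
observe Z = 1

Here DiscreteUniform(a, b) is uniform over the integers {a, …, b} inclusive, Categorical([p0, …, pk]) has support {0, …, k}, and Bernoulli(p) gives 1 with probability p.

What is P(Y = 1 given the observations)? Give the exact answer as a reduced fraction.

Enumerate traces; 4 have nonzero weight after conditioning:
  (X=0, Z=1, Y=1) weight 2/15
  (X=1, Z=1, Y=0) weight 1/30
  (X=1, Z=1, Y=2) weight 1/30
  (X=2, Z=1, Y=1) weight 2/15
Group by Y:
  weight(Y=0) = 1/30
  weight(Y=1) = 4/15
  weight(Y=2) = 1/30
Total weight = 1/30 + 4/15 + 1/30 = 1/3
P(Y=0 | obs) = 1/30 / 1/3 = 1/10
P(Y=1 | obs) = 4/15 / 1/3 = 4/5
P(Y=2 | obs) = 1/30 / 1/3 = 1/10

P(Y = 1 | obs) = 4/5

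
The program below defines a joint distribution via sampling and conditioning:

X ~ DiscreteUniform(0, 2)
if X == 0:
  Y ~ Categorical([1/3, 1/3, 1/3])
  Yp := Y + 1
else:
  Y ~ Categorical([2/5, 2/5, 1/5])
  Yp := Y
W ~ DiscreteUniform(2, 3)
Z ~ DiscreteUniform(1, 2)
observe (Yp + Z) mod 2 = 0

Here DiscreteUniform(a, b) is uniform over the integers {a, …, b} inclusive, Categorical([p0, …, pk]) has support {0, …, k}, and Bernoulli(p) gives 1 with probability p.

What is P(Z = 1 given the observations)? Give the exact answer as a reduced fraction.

P(Z = 1 | obs) = 22/45

Enumerate traces; 18 have nonzero weight after conditioning:
  (X=0, Y=0, W=2, Z=1) weight 1/36
  (X=0, Y=0, W=3, Z=1) weight 1/36
  (X=0, Y=1, W=2, Z=2) weight 1/36
  (X=0, Y=1, W=3, Z=2) weight 1/36
  (X=0, Y=2, W=2, Z=1) weight 1/36
  (X=0, Y=2, W=3, Z=1) weight 1/36
  (X=1, Y=0, W=2, Z=2) weight 1/30
  (X=1, Y=0, W=3, Z=2) weight 1/30
  … 10 more
Group by Z:
  weight(Z=1) = 11/45
  weight(Z=2) = 23/90
Total weight = 11/45 + 23/90 = 1/2
P(Z=1 | obs) = 11/45 / 1/2 = 22/45
P(Z=2 | obs) = 23/90 / 1/2 = 23/45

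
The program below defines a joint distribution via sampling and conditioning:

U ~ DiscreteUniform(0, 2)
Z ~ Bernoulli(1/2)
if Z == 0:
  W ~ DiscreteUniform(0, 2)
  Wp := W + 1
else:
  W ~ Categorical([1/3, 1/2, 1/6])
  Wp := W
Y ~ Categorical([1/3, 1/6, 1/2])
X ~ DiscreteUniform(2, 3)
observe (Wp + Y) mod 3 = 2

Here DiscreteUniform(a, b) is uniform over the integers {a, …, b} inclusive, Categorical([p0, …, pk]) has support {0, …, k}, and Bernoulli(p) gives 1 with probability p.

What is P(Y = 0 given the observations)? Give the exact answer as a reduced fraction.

Enumerate traces; 36 have nonzero weight after conditioning:
  (U=0, Z=0, W=0, Y=1, X=2) weight 1/216
  (U=0, Z=0, W=0, Y=1, X=3) weight 1/216
  (U=0, Z=0, W=1, Y=0, X=2) weight 1/108
  (U=0, Z=0, W=1, Y=0, X=3) weight 1/108
  (U=0, Z=0, W=2, Y=2, X=2) weight 1/72
  (U=0, Z=0, W=2, Y=2, X=3) weight 1/72
  (U=0, Z=1, W=0, Y=2, X=2) weight 1/72
  (U=0, Z=1, W=0, Y=2, X=3) weight 1/72
  … 28 more
Group by Y:
  weight(Y=0) = 1/12
  weight(Y=1) = 5/72
  weight(Y=2) = 1/6
Total weight = 1/12 + 5/72 + 1/6 = 23/72
P(Y=0 | obs) = 1/12 / 23/72 = 6/23
P(Y=1 | obs) = 5/72 / 23/72 = 5/23
P(Y=2 | obs) = 1/6 / 23/72 = 12/23

P(Y = 0 | obs) = 6/23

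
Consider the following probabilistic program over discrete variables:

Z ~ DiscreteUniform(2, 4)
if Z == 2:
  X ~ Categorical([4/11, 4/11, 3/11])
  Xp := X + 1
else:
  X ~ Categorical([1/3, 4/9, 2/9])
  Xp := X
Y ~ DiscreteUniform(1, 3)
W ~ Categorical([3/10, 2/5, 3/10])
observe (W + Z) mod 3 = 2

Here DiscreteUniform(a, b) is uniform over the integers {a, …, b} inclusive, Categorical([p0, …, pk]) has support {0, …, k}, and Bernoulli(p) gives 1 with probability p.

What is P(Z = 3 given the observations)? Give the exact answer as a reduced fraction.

P(Z = 3 | obs) = 3/10

Enumerate traces; 27 have nonzero weight after conditioning:
  (Z=2, X=0, Y=1, W=0) weight 2/165
  (Z=2, X=0, Y=2, W=0) weight 2/165
  (Z=2, X=0, Y=3, W=0) weight 2/165
  (Z=2, X=1, Y=1, W=0) weight 2/165
  (Z=2, X=1, Y=2, W=0) weight 2/165
  (Z=2, X=1, Y=3, W=0) weight 2/165
  (Z=2, X=2, Y=1, W=0) weight 1/110
  (Z=2, X=2, Y=2, W=0) weight 1/110
  (Z=3, X=0, Y=1, W=2) weight 1/90
  (Z=4, X=0, Y=1, W=1) weight 2/135
  … 17 more
Group by Z:
  weight(Z=2) = 1/10
  weight(Z=3) = 1/10
  weight(Z=4) = 2/15
Total weight = 1/10 + 1/10 + 2/15 = 1/3
P(Z=2 | obs) = 1/10 / 1/3 = 3/10
P(Z=3 | obs) = 1/10 / 1/3 = 3/10
P(Z=4 | obs) = 2/15 / 1/3 = 2/5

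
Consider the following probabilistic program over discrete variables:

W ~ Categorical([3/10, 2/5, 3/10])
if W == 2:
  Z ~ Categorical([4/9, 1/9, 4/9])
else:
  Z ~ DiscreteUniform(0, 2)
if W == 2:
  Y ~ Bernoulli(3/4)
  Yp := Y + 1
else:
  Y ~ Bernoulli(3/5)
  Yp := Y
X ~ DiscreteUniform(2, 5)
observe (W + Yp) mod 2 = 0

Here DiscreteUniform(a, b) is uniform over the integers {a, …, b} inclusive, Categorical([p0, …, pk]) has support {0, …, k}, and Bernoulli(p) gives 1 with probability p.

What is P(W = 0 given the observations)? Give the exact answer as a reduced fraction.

P(W = 0 | obs) = 8/39

Enumerate traces; 36 have nonzero weight after conditioning:
  (W=0, Z=0, Y=0, X=2) weight 1/100
  (W=0, Z=0, Y=0, X=3) weight 1/100
  (W=0, Z=0, Y=0, X=4) weight 1/100
  (W=0, Z=0, Y=0, X=5) weight 1/100
  (W=0, Z=1, Y=0, X=2) weight 1/100
  (W=0, Z=1, Y=0, X=3) weight 1/100
  (W=0, Z=1, Y=0, X=4) weight 1/100
  (W=0, Z=1, Y=0, X=5) weight 1/100
  (W=1, Z=0, Y=1, X=2) weight 1/50
  (W=2, Z=0, Y=1, X=2) weight 1/40
  … 26 more
Group by W:
  weight(W=0) = 3/25
  weight(W=1) = 6/25
  weight(W=2) = 9/40
Total weight = 3/25 + 6/25 + 9/40 = 117/200
P(W=0 | obs) = 3/25 / 117/200 = 8/39
P(W=1 | obs) = 6/25 / 117/200 = 16/39
P(W=2 | obs) = 9/40 / 117/200 = 5/13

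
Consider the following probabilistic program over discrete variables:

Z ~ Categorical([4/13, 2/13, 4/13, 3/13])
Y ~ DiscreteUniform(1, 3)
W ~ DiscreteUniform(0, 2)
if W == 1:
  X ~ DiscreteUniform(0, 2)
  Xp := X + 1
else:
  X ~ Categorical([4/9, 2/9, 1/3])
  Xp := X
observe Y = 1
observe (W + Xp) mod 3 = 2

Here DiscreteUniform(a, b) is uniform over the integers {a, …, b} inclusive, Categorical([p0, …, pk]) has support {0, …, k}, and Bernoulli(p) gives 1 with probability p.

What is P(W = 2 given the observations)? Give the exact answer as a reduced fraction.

Enumerate traces; 12 have nonzero weight after conditioning:
  (Z=0, Y=1, W=0, X=2) weight 4/351
  (Z=0, Y=1, W=1, X=0) weight 4/351
  (Z=0, Y=1, W=2, X=0) weight 16/1053
  (Z=1, Y=1, W=0, X=2) weight 2/351
  (Z=1, Y=1, W=1, X=0) weight 2/351
  (Z=1, Y=1, W=2, X=0) weight 8/1053
  (Z=2, Y=1, W=0, X=2) weight 4/351
  (Z=2, Y=1, W=1, X=0) weight 4/351
  … 4 more
Group by W:
  weight(W=0) = 1/27
  weight(W=1) = 1/27
  weight(W=2) = 4/81
Total weight = 1/27 + 1/27 + 4/81 = 10/81
P(W=0 | obs) = 1/27 / 10/81 = 3/10
P(W=1 | obs) = 1/27 / 10/81 = 3/10
P(W=2 | obs) = 4/81 / 10/81 = 2/5

P(W = 2 | obs) = 2/5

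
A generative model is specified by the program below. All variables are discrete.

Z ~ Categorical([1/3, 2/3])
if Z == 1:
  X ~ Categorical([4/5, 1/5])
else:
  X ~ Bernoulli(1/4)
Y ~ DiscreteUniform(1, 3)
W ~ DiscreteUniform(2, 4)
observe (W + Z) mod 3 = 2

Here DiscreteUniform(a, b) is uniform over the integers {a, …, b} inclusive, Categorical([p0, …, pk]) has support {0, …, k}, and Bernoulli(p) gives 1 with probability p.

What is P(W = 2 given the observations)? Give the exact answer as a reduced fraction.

P(W = 2 | obs) = 1/3

Enumerate traces; 12 have nonzero weight after conditioning:
  (Z=0, X=0, Y=1, W=2) weight 1/36
  (Z=0, X=0, Y=2, W=2) weight 1/36
  (Z=0, X=0, Y=3, W=2) weight 1/36
  (Z=0, X=1, Y=1, W=2) weight 1/108
  (Z=0, X=1, Y=2, W=2) weight 1/108
  (Z=0, X=1, Y=3, W=2) weight 1/108
  (Z=1, X=0, Y=1, W=4) weight 8/135
  (Z=1, X=0, Y=2, W=4) weight 8/135
  … 4 more
Group by W:
  weight(W=2) = 1/9
  weight(W=4) = 2/9
Total weight = 1/9 + 2/9 = 1/3
P(W=2 | obs) = 1/9 / 1/3 = 1/3
P(W=4 | obs) = 2/9 / 1/3 = 2/3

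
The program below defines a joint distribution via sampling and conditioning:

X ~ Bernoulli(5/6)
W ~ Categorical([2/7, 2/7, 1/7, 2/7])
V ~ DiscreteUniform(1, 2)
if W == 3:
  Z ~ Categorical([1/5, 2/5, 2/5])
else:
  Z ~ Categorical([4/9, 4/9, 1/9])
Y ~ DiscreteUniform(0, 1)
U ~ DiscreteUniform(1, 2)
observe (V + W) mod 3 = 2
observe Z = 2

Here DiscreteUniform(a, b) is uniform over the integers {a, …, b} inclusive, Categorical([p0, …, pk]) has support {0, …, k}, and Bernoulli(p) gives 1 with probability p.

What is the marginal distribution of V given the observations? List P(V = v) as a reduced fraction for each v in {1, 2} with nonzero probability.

Enumerate traces; 24 have nonzero weight after conditioning:
  (X=0, W=0, V=2, Z=2, Y=0, U=1) weight 1/1512
  (X=0, W=0, V=2, Z=2, Y=0, U=2) weight 1/1512
  (X=0, W=0, V=2, Z=2, Y=1, U=1) weight 1/1512
  (X=0, W=0, V=2, Z=2, Y=1, U=2) weight 1/1512
  (X=0, W=1, V=1, Z=2, Y=0, U=1) weight 1/1512
  (X=0, W=1, V=1, Z=2, Y=0, U=2) weight 1/1512
  (X=0, W=1, V=1, Z=2, Y=1, U=1) weight 1/1512
  (X=0, W=1, V=1, Z=2, Y=1, U=2) weight 1/1512
  … 16 more
Group by V:
  weight(V=1) = 1/63
  weight(V=2) = 23/315
Total weight = 1/63 + 23/315 = 4/45
P(V=1 | obs) = 1/63 / 4/45 = 5/28
P(V=2 | obs) = 23/315 / 4/45 = 23/28

P(V=1) = 5/28, P(V=2) = 23/28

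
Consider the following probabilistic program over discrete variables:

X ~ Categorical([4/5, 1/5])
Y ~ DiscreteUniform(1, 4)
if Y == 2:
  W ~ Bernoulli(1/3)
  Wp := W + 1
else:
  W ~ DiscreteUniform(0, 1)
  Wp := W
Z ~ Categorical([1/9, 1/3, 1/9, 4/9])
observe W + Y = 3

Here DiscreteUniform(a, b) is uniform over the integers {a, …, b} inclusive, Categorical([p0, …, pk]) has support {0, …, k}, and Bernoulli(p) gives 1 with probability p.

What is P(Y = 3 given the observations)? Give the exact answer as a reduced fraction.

Enumerate traces; 16 have nonzero weight after conditioning:
  (X=0, Y=2, W=1, Z=0) weight 1/135
  (X=0, Y=2, W=1, Z=1) weight 1/45
  (X=0, Y=2, W=1, Z=2) weight 1/135
  (X=0, Y=2, W=1, Z=3) weight 4/135
  (X=0, Y=3, W=0, Z=0) weight 1/90
  (X=0, Y=3, W=0, Z=1) weight 1/30
  (X=0, Y=3, W=0, Z=2) weight 1/90
  (X=0, Y=3, W=0, Z=3) weight 2/45
  … 8 more
Group by Y:
  weight(Y=2) = 1/12
  weight(Y=3) = 1/8
Total weight = 1/12 + 1/8 = 5/24
P(Y=2 | obs) = 1/12 / 5/24 = 2/5
P(Y=3 | obs) = 1/8 / 5/24 = 3/5

P(Y = 3 | obs) = 3/5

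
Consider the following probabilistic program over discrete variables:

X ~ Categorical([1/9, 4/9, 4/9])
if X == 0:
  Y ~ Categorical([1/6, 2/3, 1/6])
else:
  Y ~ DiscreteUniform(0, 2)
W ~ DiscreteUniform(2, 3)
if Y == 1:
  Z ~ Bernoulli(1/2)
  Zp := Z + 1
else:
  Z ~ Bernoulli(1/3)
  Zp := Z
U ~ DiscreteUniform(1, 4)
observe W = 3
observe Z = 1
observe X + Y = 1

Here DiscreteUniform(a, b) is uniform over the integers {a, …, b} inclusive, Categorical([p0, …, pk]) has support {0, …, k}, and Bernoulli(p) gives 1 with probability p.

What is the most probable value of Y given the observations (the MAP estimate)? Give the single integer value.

argmax_v P(Y = v | obs) = 0

Enumerate traces; 8 have nonzero weight after conditioning:
  (X=0, Y=1, W=3, Z=1, U=1) weight 1/216
  (X=0, Y=1, W=3, Z=1, U=2) weight 1/216
  (X=0, Y=1, W=3, Z=1, U=3) weight 1/216
  (X=0, Y=1, W=3, Z=1, U=4) weight 1/216
  (X=1, Y=0, W=3, Z=1, U=1) weight 1/162
  (X=1, Y=0, W=3, Z=1, U=2) weight 1/162
  (X=1, Y=0, W=3, Z=1, U=3) weight 1/162
  (X=1, Y=0, W=3, Z=1, U=4) weight 1/162
Group by Y:
  weight(Y=0) = 2/81
  weight(Y=1) = 1/54
Total weight = 2/81 + 1/54 = 7/162
P(Y=0 | obs) = 2/81 / 7/162 = 4/7
P(Y=1 | obs) = 1/54 / 7/162 = 3/7
argmax = 0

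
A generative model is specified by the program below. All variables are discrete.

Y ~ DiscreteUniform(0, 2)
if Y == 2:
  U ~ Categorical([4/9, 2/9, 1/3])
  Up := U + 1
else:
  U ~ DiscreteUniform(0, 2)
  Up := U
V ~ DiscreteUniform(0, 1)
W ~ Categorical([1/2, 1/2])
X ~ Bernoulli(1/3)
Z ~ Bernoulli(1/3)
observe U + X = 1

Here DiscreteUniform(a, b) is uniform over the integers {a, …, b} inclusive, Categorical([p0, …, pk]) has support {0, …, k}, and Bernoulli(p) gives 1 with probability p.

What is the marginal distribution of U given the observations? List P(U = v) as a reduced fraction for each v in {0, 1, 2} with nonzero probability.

P(U=0) = 5/13, P(U=1) = 8/13

Enumerate traces; 48 have nonzero weight after conditioning:
  (Y=0, U=0, V=0, W=0, X=1, Z=0) weight 1/162
  (Y=0, U=0, V=0, W=0, X=1, Z=1) weight 1/324
  (Y=0, U=0, V=0, W=1, X=1, Z=0) weight 1/162
  (Y=0, U=0, V=0, W=1, X=1, Z=1) weight 1/324
  (Y=0, U=0, V=1, W=0, X=1, Z=0) weight 1/162
  (Y=0, U=0, V=1, W=0, X=1, Z=1) weight 1/324
  (Y=0, U=0, V=1, W=1, X=1, Z=0) weight 1/162
  (Y=0, U=0, V=1, W=1, X=1, Z=1) weight 1/324
  (Y=0, U=1, V=0, W=0, X=0, Z=0) weight 1/81
  … 39 more
Group by U:
  weight(U=0) = 10/81
  weight(U=1) = 16/81
Total weight = 10/81 + 16/81 = 26/81
P(U=0 | obs) = 10/81 / 26/81 = 5/13
P(U=1 | obs) = 16/81 / 26/81 = 8/13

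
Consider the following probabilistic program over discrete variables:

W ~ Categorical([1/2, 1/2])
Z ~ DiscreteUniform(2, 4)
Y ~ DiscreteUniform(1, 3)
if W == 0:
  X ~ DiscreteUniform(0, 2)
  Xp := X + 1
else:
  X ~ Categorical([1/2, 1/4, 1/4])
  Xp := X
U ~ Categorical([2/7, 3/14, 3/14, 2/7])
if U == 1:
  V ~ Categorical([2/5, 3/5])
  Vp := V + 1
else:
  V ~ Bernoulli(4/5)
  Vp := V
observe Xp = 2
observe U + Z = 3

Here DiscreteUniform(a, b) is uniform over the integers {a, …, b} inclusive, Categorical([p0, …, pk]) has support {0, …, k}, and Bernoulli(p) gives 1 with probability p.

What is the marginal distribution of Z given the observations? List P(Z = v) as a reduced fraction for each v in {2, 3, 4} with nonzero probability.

P(Z=2) = 3/7, P(Z=3) = 4/7

Enumerate traces; 24 have nonzero weight after conditioning:
  (W=0, Z=2, Y=1, X=1, U=1, V=0) weight 1/630
  (W=0, Z=2, Y=1, X=1, U=1, V=1) weight 1/420
  (W=0, Z=2, Y=2, X=1, U=1, V=0) weight 1/630
  (W=0, Z=2, Y=2, X=1, U=1, V=1) weight 1/420
  (W=0, Z=2, Y=3, X=1, U=1, V=0) weight 1/630
  (W=0, Z=2, Y=3, X=1, U=1, V=1) weight 1/420
  (W=0, Z=3, Y=1, X=1, U=0, V=0) weight 1/945
  (W=0, Z=3, Y=1, X=1, U=0, V=1) weight 4/945
  … 16 more
Group by Z:
  weight(Z=2) = 1/48
  weight(Z=3) = 1/36
Total weight = 1/48 + 1/36 = 7/144
P(Z=2 | obs) = 1/48 / 7/144 = 3/7
P(Z=3 | obs) = 1/36 / 7/144 = 4/7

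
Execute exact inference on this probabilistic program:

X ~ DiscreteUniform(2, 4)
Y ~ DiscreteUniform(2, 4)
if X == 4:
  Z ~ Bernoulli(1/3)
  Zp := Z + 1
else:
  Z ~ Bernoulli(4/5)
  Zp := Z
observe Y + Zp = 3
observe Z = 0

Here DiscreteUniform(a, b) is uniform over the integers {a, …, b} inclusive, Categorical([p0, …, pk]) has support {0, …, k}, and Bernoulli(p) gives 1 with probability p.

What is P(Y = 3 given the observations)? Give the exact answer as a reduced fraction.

Enumerate traces; 3 have nonzero weight after conditioning:
  (X=2, Y=3, Z=0) weight 1/45
  (X=3, Y=3, Z=0) weight 1/45
  (X=4, Y=2, Z=0) weight 2/27
Group by Y:
  weight(Y=2) = 2/27
  weight(Y=3) = 2/45
Total weight = 2/27 + 2/45 = 16/135
P(Y=2 | obs) = 2/27 / 16/135 = 5/8
P(Y=3 | obs) = 2/45 / 16/135 = 3/8

P(Y = 3 | obs) = 3/8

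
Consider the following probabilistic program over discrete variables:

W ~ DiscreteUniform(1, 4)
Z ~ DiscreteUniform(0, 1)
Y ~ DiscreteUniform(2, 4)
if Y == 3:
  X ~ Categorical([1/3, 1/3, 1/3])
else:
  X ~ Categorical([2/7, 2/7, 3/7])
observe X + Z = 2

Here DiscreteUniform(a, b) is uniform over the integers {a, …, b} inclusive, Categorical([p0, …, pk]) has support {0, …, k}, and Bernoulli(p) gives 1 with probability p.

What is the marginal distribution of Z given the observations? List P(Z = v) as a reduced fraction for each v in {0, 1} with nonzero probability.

P(Z=0) = 25/44, P(Z=1) = 19/44

Enumerate traces; 24 have nonzero weight after conditioning:
  (W=1, Z=0, Y=2, X=2) weight 1/56
  (W=1, Z=0, Y=3, X=2) weight 1/72
  (W=1, Z=0, Y=4, X=2) weight 1/56
  (W=1, Z=1, Y=2, X=1) weight 1/84
  (W=1, Z=1, Y=3, X=1) weight 1/72
  (W=1, Z=1, Y=4, X=1) weight 1/84
  (W=2, Z=0, Y=2, X=2) weight 1/56
  (W=2, Z=0, Y=3, X=2) weight 1/72
  … 16 more
Group by Z:
  weight(Z=0) = 25/126
  weight(Z=1) = 19/126
Total weight = 25/126 + 19/126 = 22/63
P(Z=0 | obs) = 25/126 / 22/63 = 25/44
P(Z=1 | obs) = 19/126 / 22/63 = 19/44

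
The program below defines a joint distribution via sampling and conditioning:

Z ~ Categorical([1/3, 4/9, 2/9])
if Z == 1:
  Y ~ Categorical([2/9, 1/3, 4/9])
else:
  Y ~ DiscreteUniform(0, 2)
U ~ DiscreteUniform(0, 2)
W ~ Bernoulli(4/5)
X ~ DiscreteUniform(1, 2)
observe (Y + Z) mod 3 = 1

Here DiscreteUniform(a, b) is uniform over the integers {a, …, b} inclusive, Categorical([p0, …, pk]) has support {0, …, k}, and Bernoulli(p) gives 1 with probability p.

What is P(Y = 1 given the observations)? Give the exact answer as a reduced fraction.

Enumerate traces; 36 have nonzero weight after conditioning:
  (Z=0, Y=1, U=0, W=0, X=1) weight 1/270
  (Z=0, Y=1, U=0, W=0, X=2) weight 1/270
  (Z=0, Y=1, U=0, W=1, X=1) weight 2/135
  (Z=0, Y=1, U=0, W=1, X=2) weight 2/135
  (Z=0, Y=1, U=1, W=0, X=1) weight 1/270
  (Z=0, Y=1, U=1, W=0, X=2) weight 1/270
  (Z=0, Y=1, U=1, W=1, X=1) weight 2/135
  (Z=0, Y=1, U=1, W=1, X=2) weight 2/135
  (Z=1, Y=0, U=0, W=0, X=1) weight 4/1215
  (Z=2, Y=2, U=0, W=0, X=1) weight 1/405
  … 26 more
Group by Y:
  weight(Y=0) = 8/81
  weight(Y=1) = 1/9
  weight(Y=2) = 2/27
Total weight = 8/81 + 1/9 + 2/27 = 23/81
P(Y=0 | obs) = 8/81 / 23/81 = 8/23
P(Y=1 | obs) = 1/9 / 23/81 = 9/23
P(Y=2 | obs) = 2/27 / 23/81 = 6/23

P(Y = 1 | obs) = 9/23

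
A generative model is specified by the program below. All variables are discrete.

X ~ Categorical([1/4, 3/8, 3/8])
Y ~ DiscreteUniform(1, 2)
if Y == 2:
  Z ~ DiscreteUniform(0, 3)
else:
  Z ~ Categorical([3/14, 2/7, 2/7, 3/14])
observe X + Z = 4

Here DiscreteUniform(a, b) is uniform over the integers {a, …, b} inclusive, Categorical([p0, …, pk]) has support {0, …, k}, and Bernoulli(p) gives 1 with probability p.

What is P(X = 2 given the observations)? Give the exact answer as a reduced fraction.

Enumerate traces; 4 have nonzero weight after conditioning:
  (X=1, Y=1, Z=3) weight 9/224
  (X=1, Y=2, Z=3) weight 3/64
  (X=2, Y=1, Z=2) weight 3/56
  (X=2, Y=2, Z=2) weight 3/64
Group by X:
  weight(X=1) = 39/448
  weight(X=2) = 45/448
Total weight = 39/448 + 45/448 = 3/16
P(X=1 | obs) = 39/448 / 3/16 = 13/28
P(X=2 | obs) = 45/448 / 3/16 = 15/28

P(X = 2 | obs) = 15/28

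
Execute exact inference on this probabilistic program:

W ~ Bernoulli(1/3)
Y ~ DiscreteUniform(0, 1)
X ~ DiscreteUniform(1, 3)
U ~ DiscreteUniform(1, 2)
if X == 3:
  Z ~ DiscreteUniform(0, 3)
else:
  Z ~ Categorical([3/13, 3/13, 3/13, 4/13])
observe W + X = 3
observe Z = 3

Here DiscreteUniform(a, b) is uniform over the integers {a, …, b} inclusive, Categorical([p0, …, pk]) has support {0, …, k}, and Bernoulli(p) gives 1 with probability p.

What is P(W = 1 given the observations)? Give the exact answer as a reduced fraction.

Enumerate traces; 8 have nonzero weight after conditioning:
  (W=0, Y=0, X=3, U=1, Z=3) weight 1/72
  (W=0, Y=0, X=3, U=2, Z=3) weight 1/72
  (W=0, Y=1, X=3, U=1, Z=3) weight 1/72
  (W=0, Y=1, X=3, U=2, Z=3) weight 1/72
  (W=1, Y=0, X=2, U=1, Z=3) weight 1/117
  (W=1, Y=0, X=2, U=2, Z=3) weight 1/117
  (W=1, Y=1, X=2, U=1, Z=3) weight 1/117
  (W=1, Y=1, X=2, U=2, Z=3) weight 1/117
Group by W:
  weight(W=0) = 1/18
  weight(W=1) = 4/117
Total weight = 1/18 + 4/117 = 7/78
P(W=0 | obs) = 1/18 / 7/78 = 13/21
P(W=1 | obs) = 4/117 / 7/78 = 8/21

P(W = 1 | obs) = 8/21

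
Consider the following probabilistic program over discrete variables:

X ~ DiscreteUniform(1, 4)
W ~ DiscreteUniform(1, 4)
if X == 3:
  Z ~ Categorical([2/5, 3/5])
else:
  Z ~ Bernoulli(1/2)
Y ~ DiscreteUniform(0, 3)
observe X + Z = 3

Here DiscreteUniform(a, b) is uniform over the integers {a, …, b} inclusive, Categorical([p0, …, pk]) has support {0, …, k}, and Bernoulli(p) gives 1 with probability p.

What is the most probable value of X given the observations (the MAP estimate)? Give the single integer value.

Enumerate traces; 32 have nonzero weight after conditioning:
  (X=2, W=1, Z=1, Y=0) weight 1/128
  (X=2, W=1, Z=1, Y=1) weight 1/128
  (X=2, W=1, Z=1, Y=2) weight 1/128
  (X=2, W=1, Z=1, Y=3) weight 1/128
  (X=2, W=2, Z=1, Y=0) weight 1/128
  (X=2, W=2, Z=1, Y=1) weight 1/128
  (X=2, W=2, Z=1, Y=2) weight 1/128
  (X=2, W=2, Z=1, Y=3) weight 1/128
  (X=3, W=1, Z=0, Y=0) weight 1/160
  … 23 more
Group by X:
  weight(X=2) = 1/8
  weight(X=3) = 1/10
Total weight = 1/8 + 1/10 = 9/40
P(X=2 | obs) = 1/8 / 9/40 = 5/9
P(X=3 | obs) = 1/10 / 9/40 = 4/9
argmax = 2

argmax_v P(X = v | obs) = 2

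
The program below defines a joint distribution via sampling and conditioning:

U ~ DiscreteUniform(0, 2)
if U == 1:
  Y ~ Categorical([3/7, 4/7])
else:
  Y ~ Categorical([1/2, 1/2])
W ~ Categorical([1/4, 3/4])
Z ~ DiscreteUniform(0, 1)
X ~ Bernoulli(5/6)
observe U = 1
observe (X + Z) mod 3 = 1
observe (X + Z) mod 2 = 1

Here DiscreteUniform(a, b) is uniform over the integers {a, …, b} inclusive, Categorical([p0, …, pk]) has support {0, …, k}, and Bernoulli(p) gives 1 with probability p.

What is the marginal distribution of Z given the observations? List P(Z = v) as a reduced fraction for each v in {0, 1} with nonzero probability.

P(Z=0) = 5/6, P(Z=1) = 1/6

Enumerate traces; 8 have nonzero weight after conditioning:
  (U=1, Y=0, W=0, Z=0, X=1) weight 5/336
  (U=1, Y=0, W=0, Z=1, X=0) weight 1/336
  (U=1, Y=0, W=1, Z=0, X=1) weight 5/112
  (U=1, Y=0, W=1, Z=1, X=0) weight 1/112
  (U=1, Y=1, W=0, Z=0, X=1) weight 5/252
  (U=1, Y=1, W=0, Z=1, X=0) weight 1/252
  (U=1, Y=1, W=1, Z=0, X=1) weight 5/84
  (U=1, Y=1, W=1, Z=1, X=0) weight 1/84
Group by Z:
  weight(Z=0) = 5/36
  weight(Z=1) = 1/36
Total weight = 5/36 + 1/36 = 1/6
P(Z=0 | obs) = 5/36 / 1/6 = 5/6
P(Z=1 | obs) = 1/36 / 1/6 = 1/6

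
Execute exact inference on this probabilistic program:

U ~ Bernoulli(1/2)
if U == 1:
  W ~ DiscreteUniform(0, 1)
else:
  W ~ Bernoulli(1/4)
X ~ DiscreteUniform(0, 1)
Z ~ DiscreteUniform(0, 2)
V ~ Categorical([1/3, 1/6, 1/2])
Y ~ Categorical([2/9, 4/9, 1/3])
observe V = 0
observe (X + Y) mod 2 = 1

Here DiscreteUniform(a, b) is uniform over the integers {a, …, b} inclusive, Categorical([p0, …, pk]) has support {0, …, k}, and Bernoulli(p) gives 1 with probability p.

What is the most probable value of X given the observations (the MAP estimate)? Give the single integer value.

argmax_v P(X = v | obs) = 1

Enumerate traces; 36 have nonzero weight after conditioning:
  (U=0, W=0, X=0, Z=0, V=0, Y=1) weight 1/108
  (U=0, W=0, X=0, Z=1, V=0, Y=1) weight 1/108
  (U=0, W=0, X=0, Z=2, V=0, Y=1) weight 1/108
  (U=0, W=0, X=1, Z=0, V=0, Y=0) weight 1/216
  (U=0, W=0, X=1, Z=0, V=0, Y=2) weight 1/144
  (U=0, W=0, X=1, Z=1, V=0, Y=0) weight 1/216
  (U=0, W=0, X=1, Z=1, V=0, Y=2) weight 1/144
  (U=0, W=0, X=1, Z=2, V=0, Y=0) weight 1/216
  … 28 more
Group by X:
  weight(X=0) = 2/27
  weight(X=1) = 5/54
Total weight = 2/27 + 5/54 = 1/6
P(X=0 | obs) = 2/27 / 1/6 = 4/9
P(X=1 | obs) = 5/54 / 1/6 = 5/9
argmax = 1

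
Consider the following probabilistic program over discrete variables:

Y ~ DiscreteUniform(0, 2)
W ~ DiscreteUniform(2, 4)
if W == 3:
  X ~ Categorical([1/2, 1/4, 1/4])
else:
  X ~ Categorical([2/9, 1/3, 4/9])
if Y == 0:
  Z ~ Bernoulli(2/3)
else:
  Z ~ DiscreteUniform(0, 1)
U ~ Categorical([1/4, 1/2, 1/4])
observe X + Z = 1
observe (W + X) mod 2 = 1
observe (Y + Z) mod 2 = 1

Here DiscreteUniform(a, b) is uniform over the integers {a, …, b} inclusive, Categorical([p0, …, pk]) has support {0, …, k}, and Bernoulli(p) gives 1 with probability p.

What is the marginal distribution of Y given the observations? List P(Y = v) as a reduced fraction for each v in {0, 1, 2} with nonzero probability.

P(Y=0) = 4/11, P(Y=1) = 4/11, P(Y=2) = 3/11

Enumerate traces; 12 have nonzero weight after conditioning:
  (Y=0, W=3, X=0, Z=1, U=0) weight 1/108
  (Y=0, W=3, X=0, Z=1, U=1) weight 1/54
  (Y=0, W=3, X=0, Z=1, U=2) weight 1/108
  (Y=1, W=2, X=1, Z=0, U=0) weight 1/216
  (Y=1, W=2, X=1, Z=0, U=1) weight 1/108
  (Y=1, W=2, X=1, Z=0, U=2) weight 1/216
  (Y=1, W=4, X=1, Z=0, U=0) weight 1/216
  (Y=1, W=4, X=1, Z=0, U=1) weight 1/108
  (Y=2, W=3, X=0, Z=1, U=0) weight 1/144
  … 3 more
Group by Y:
  weight(Y=0) = 1/27
  weight(Y=1) = 1/27
  weight(Y=2) = 1/36
Total weight = 1/27 + 1/27 + 1/36 = 11/108
P(Y=0 | obs) = 1/27 / 11/108 = 4/11
P(Y=1 | obs) = 1/27 / 11/108 = 4/11
P(Y=2 | obs) = 1/36 / 11/108 = 3/11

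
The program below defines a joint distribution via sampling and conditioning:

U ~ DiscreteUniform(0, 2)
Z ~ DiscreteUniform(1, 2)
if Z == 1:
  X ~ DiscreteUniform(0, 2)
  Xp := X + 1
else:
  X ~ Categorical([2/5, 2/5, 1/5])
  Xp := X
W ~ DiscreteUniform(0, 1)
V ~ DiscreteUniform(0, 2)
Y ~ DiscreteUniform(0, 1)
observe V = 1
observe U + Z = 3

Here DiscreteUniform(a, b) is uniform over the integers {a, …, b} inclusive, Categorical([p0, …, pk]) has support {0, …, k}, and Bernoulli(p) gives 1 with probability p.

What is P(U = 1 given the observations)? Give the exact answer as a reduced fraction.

P(U = 1 | obs) = 1/2

Enumerate traces; 24 have nonzero weight after conditioning:
  (U=1, Z=2, X=0, W=0, V=1, Y=0) weight 1/180
  (U=1, Z=2, X=0, W=0, V=1, Y=1) weight 1/180
  (U=1, Z=2, X=0, W=1, V=1, Y=0) weight 1/180
  (U=1, Z=2, X=0, W=1, V=1, Y=1) weight 1/180
  (U=1, Z=2, X=1, W=0, V=1, Y=0) weight 1/180
  (U=1, Z=2, X=1, W=0, V=1, Y=1) weight 1/180
  (U=1, Z=2, X=1, W=1, V=1, Y=0) weight 1/180
  (U=1, Z=2, X=1, W=1, V=1, Y=1) weight 1/180
  (U=2, Z=1, X=0, W=0, V=1, Y=0) weight 1/216
  … 15 more
Group by U:
  weight(U=1) = 1/18
  weight(U=2) = 1/18
Total weight = 1/18 + 1/18 = 1/9
P(U=1 | obs) = 1/18 / 1/9 = 1/2
P(U=2 | obs) = 1/18 / 1/9 = 1/2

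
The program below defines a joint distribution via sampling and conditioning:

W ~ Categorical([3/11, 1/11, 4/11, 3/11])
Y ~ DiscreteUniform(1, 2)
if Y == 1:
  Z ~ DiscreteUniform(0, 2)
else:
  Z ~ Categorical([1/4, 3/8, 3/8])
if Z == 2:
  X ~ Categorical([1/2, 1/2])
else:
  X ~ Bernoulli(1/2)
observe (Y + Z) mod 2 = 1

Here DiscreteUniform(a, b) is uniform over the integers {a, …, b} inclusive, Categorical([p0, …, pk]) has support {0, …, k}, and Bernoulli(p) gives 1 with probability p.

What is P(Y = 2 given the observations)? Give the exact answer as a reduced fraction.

P(Y = 2 | obs) = 9/25

Enumerate traces; 24 have nonzero weight after conditioning:
  (W=0, Y=1, Z=0, X=0) weight 1/44
  (W=0, Y=1, Z=0, X=1) weight 1/44
  (W=0, Y=1, Z=2, X=0) weight 1/44
  (W=0, Y=1, Z=2, X=1) weight 1/44
  (W=0, Y=2, Z=1, X=0) weight 9/352
  (W=0, Y=2, Z=1, X=1) weight 9/352
  (W=1, Y=1, Z=0, X=0) weight 1/132
  (W=1, Y=1, Z=0, X=1) weight 1/132
  … 16 more
Group by Y:
  weight(Y=1) = 1/3
  weight(Y=2) = 3/16
Total weight = 1/3 + 3/16 = 25/48
P(Y=1 | obs) = 1/3 / 25/48 = 16/25
P(Y=2 | obs) = 3/16 / 25/48 = 9/25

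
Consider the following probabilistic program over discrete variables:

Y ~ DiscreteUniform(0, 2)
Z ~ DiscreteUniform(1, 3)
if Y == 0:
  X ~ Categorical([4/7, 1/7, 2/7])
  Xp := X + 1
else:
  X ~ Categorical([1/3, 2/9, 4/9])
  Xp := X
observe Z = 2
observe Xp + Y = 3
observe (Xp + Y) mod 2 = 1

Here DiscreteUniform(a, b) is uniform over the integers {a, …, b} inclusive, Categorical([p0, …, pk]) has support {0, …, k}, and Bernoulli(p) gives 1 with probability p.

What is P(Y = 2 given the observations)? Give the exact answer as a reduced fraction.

Enumerate traces; 3 have nonzero weight after conditioning:
  (Y=0, Z=2, X=2) weight 2/63
  (Y=1, Z=2, X=2) weight 4/81
  (Y=2, Z=2, X=1) weight 2/81
Group by Y:
  weight(Y=0) = 2/63
  weight(Y=1) = 4/81
  weight(Y=2) = 2/81
Total weight = 2/63 + 4/81 + 2/81 = 20/189
P(Y=0 | obs) = 2/63 / 20/189 = 3/10
P(Y=1 | obs) = 4/81 / 20/189 = 7/15
P(Y=2 | obs) = 2/81 / 20/189 = 7/30

P(Y = 2 | obs) = 7/30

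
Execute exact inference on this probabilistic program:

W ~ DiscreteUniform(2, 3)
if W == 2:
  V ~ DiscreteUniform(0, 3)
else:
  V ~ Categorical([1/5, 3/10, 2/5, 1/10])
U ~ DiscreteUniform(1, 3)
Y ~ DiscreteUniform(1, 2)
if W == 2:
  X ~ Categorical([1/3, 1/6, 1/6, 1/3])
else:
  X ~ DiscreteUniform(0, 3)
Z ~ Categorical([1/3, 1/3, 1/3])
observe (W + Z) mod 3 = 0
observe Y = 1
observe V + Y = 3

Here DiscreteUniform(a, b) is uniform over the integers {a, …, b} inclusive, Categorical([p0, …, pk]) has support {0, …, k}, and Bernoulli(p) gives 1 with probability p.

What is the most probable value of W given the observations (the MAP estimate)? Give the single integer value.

Enumerate traces; 24 have nonzero weight after conditioning:
  (W=2, V=2, U=1, Y=1, X=0, Z=1) weight 1/432
  (W=2, V=2, U=1, Y=1, X=1, Z=1) weight 1/864
  (W=2, V=2, U=1, Y=1, X=2, Z=1) weight 1/864
  (W=2, V=2, U=1, Y=1, X=3, Z=1) weight 1/432
  (W=2, V=2, U=2, Y=1, X=0, Z=1) weight 1/432
  (W=2, V=2, U=2, Y=1, X=1, Z=1) weight 1/864
  (W=2, V=2, U=2, Y=1, X=2, Z=1) weight 1/864
  (W=2, V=2, U=2, Y=1, X=3, Z=1) weight 1/432
  (W=3, V=2, U=1, Y=1, X=0, Z=0) weight 1/360
  … 15 more
Group by W:
  weight(W=2) = 1/48
  weight(W=3) = 1/30
Total weight = 1/48 + 1/30 = 13/240
P(W=2 | obs) = 1/48 / 13/240 = 5/13
P(W=3 | obs) = 1/30 / 13/240 = 8/13
argmax = 3

argmax_v P(W = v | obs) = 3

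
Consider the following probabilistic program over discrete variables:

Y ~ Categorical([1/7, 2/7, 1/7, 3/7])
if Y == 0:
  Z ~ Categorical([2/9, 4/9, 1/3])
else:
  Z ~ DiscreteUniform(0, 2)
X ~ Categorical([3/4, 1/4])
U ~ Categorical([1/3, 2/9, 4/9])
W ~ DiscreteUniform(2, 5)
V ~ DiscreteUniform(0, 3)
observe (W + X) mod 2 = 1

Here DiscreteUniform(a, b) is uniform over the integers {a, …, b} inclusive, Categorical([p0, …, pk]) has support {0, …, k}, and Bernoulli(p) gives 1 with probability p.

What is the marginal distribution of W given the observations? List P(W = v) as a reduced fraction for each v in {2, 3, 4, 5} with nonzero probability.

Enumerate traces; 576 have nonzero weight after conditioning:
  (Y=0, Z=0, X=0, U=0, W=3, V=0) weight 1/2016
  (Y=0, Z=0, X=0, U=0, W=3, V=1) weight 1/2016
  (Y=0, Z=0, X=0, U=0, W=3, V=2) weight 1/2016
  (Y=0, Z=0, X=0, U=0, W=3, V=3) weight 1/2016
  (Y=0, Z=0, X=0, U=0, W=5, V=0) weight 1/2016
  (Y=0, Z=0, X=0, U=0, W=5, V=1) weight 1/2016
  (Y=0, Z=0, X=0, U=0, W=5, V=2) weight 1/2016
  (Y=0, Z=0, X=0, U=0, W=5, V=3) weight 1/2016
  (Y=0, Z=0, X=1, U=0, W=2, V=0) weight 1/6048
  (Y=0, Z=0, X=1, U=0, W=4, V=0) weight 1/6048
  … 566 more
Group by W:
  weight(W=2) = 1/16
  weight(W=3) = 3/16
  weight(W=4) = 1/16
  weight(W=5) = 3/16
Total weight = 1/16 + 3/16 + 1/16 + 3/16 = 1/2
P(W=2 | obs) = 1/16 / 1/2 = 1/8
P(W=3 | obs) = 3/16 / 1/2 = 3/8
P(W=4 | obs) = 1/16 / 1/2 = 1/8
P(W=5 | obs) = 3/16 / 1/2 = 3/8

P(W=2) = 1/8, P(W=3) = 3/8, P(W=4) = 1/8, P(W=5) = 3/8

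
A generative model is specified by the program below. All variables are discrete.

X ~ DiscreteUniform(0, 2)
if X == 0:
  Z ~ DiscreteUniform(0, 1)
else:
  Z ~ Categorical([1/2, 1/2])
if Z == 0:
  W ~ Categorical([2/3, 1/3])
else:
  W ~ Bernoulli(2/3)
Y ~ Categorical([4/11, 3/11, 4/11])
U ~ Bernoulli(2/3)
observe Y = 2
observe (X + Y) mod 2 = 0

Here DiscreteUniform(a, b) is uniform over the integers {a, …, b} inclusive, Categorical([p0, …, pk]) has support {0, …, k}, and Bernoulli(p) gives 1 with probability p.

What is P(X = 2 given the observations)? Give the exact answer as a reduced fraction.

P(X = 2 | obs) = 1/2

Enumerate traces; 16 have nonzero weight after conditioning:
  (X=0, Z=0, W=0, Y=2, U=0) weight 4/297
  (X=0, Z=0, W=0, Y=2, U=1) weight 8/297
  (X=0, Z=0, W=1, Y=2, U=0) weight 2/297
  (X=0, Z=0, W=1, Y=2, U=1) weight 4/297
  (X=0, Z=1, W=0, Y=2, U=0) weight 2/297
  (X=0, Z=1, W=0, Y=2, U=1) weight 4/297
  (X=0, Z=1, W=1, Y=2, U=0) weight 4/297
  (X=0, Z=1, W=1, Y=2, U=1) weight 8/297
  (X=2, Z=0, W=0, Y=2, U=0) weight 4/297
  … 7 more
Group by X:
  weight(X=0) = 4/33
  weight(X=2) = 4/33
Total weight = 4/33 + 4/33 = 8/33
P(X=0 | obs) = 4/33 / 8/33 = 1/2
P(X=2 | obs) = 4/33 / 8/33 = 1/2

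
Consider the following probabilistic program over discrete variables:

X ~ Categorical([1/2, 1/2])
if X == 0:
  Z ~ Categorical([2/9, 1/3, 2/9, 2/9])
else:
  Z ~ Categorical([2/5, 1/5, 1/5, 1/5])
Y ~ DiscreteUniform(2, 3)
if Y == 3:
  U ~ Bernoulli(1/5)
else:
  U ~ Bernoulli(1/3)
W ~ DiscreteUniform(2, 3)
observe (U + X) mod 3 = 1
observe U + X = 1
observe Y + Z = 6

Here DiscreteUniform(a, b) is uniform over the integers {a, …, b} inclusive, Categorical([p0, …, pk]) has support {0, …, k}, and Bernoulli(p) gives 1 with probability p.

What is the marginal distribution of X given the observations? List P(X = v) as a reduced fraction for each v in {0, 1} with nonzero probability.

P(X=0) = 5/23, P(X=1) = 18/23

Enumerate traces; 4 have nonzero weight after conditioning:
  (X=0, Z=3, Y=3, U=1, W=2) weight 1/180
  (X=0, Z=3, Y=3, U=1, W=3) weight 1/180
  (X=1, Z=3, Y=3, U=0, W=2) weight 1/50
  (X=1, Z=3, Y=3, U=0, W=3) weight 1/50
Group by X:
  weight(X=0) = 1/90
  weight(X=1) = 1/25
Total weight = 1/90 + 1/25 = 23/450
P(X=0 | obs) = 1/90 / 23/450 = 5/23
P(X=1 | obs) = 1/25 / 23/450 = 18/23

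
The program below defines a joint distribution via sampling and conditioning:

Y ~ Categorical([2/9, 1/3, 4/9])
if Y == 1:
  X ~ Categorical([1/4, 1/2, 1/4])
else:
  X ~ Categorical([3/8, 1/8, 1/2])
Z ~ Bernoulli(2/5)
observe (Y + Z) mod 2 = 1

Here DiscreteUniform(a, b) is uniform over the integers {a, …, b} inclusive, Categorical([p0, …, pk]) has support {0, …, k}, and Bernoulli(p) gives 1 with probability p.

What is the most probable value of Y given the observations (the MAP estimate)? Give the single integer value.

argmax_v P(Y = v | obs) = 1

Enumerate traces; 9 have nonzero weight after conditioning:
  (Y=0, X=0, Z=1) weight 1/30
  (Y=0, X=1, Z=1) weight 1/90
  (Y=0, X=2, Z=1) weight 2/45
  (Y=1, X=0, Z=0) weight 1/20
  (Y=1, X=1, Z=0) weight 1/10
  (Y=1, X=2, Z=0) weight 1/20
  (Y=2, X=0, Z=1) weight 1/15
  (Y=2, X=1, Z=1) weight 1/45
  … 1 more
Group by Y:
  weight(Y=0) = 4/45
  weight(Y=1) = 1/5
  weight(Y=2) = 8/45
Total weight = 4/45 + 1/5 + 8/45 = 7/15
P(Y=0 | obs) = 4/45 / 7/15 = 4/21
P(Y=1 | obs) = 1/5 / 7/15 = 3/7
P(Y=2 | obs) = 8/45 / 7/15 = 8/21
argmax = 1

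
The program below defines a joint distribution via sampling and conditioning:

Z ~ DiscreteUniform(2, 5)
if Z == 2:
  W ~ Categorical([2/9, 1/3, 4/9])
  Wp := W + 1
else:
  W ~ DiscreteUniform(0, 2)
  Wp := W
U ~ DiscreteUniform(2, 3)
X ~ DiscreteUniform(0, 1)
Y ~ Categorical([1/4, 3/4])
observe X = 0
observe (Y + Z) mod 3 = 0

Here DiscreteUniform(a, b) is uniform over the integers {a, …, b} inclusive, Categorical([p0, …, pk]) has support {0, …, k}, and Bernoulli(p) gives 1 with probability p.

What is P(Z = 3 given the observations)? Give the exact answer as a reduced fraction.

Enumerate traces; 18 have nonzero weight after conditioning:
  (Z=2, W=0, U=2, X=0, Y=1) weight 1/96
  (Z=2, W=0, U=3, X=0, Y=1) weight 1/96
  (Z=2, W=1, U=2, X=0, Y=1) weight 1/64
  (Z=2, W=1, U=3, X=0, Y=1) weight 1/64
  (Z=2, W=2, U=2, X=0, Y=1) weight 1/48
  (Z=2, W=2, U=3, X=0, Y=1) weight 1/48
  (Z=3, W=0, U=2, X=0, Y=0) weight 1/192
  (Z=3, W=0, U=3, X=0, Y=0) weight 1/192
  (Z=5, W=0, U=2, X=0, Y=1) weight 1/64
  … 9 more
Group by Z:
  weight(Z=2) = 3/32
  weight(Z=3) = 1/32
  weight(Z=5) = 3/32
Total weight = 3/32 + 1/32 + 3/32 = 7/32
P(Z=2 | obs) = 3/32 / 7/32 = 3/7
P(Z=3 | obs) = 1/32 / 7/32 = 1/7
P(Z=5 | obs) = 3/32 / 7/32 = 3/7

P(Z = 3 | obs) = 1/7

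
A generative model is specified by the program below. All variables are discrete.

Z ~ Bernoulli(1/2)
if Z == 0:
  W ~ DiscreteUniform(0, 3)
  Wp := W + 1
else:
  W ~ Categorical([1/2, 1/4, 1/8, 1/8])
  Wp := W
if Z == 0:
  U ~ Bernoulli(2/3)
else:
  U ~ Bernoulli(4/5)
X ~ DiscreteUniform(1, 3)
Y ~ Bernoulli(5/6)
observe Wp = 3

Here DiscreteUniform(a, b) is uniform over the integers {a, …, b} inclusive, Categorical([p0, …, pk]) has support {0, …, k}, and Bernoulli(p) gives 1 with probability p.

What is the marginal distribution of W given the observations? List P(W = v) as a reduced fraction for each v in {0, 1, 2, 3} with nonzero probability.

P(W=2) = 2/3, P(W=3) = 1/3

Enumerate traces; 24 have nonzero weight after conditioning:
  (Z=0, W=2, U=0, X=1, Y=0) weight 1/432
  (Z=0, W=2, U=0, X=1, Y=1) weight 5/432
  (Z=0, W=2, U=0, X=2, Y=0) weight 1/432
  (Z=0, W=2, U=0, X=2, Y=1) weight 5/432
  (Z=0, W=2, U=0, X=3, Y=0) weight 1/432
  (Z=0, W=2, U=0, X=3, Y=1) weight 5/432
  (Z=0, W=2, U=1, X=1, Y=0) weight 1/216
  (Z=0, W=2, U=1, X=1, Y=1) weight 5/216
  (Z=1, W=3, U=0, X=1, Y=0) weight 1/1440
  … 15 more
Group by W:
  weight(W=2) = 1/8
  weight(W=3) = 1/16
Total weight = 1/8 + 1/16 = 3/16
P(W=2 | obs) = 1/8 / 3/16 = 2/3
P(W=3 | obs) = 1/16 / 3/16 = 1/3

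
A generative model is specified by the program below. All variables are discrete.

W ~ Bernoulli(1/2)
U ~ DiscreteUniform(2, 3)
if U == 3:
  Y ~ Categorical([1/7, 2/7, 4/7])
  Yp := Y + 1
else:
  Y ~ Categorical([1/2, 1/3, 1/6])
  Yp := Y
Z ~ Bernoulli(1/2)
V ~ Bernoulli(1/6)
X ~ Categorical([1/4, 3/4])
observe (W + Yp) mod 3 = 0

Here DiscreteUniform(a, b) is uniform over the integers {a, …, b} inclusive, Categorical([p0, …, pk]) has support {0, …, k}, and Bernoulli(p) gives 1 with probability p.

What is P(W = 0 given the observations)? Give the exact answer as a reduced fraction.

P(W = 0 | obs) = 45/64

Enumerate traces; 32 have nonzero weight after conditioning:
  (W=0, U=2, Y=0, Z=0, V=0, X=0) weight 5/384
  (W=0, U=2, Y=0, Z=0, V=0, X=1) weight 5/128
  (W=0, U=2, Y=0, Z=0, V=1, X=0) weight 1/384
  (W=0, U=2, Y=0, Z=0, V=1, X=1) weight 1/128
  (W=0, U=2, Y=0, Z=1, V=0, X=0) weight 5/384
  (W=0, U=2, Y=0, Z=1, V=0, X=1) weight 5/128
  (W=0, U=2, Y=0, Z=1, V=1, X=0) weight 1/384
  (W=0, U=2, Y=0, Z=1, V=1, X=1) weight 1/128
  (W=1, U=2, Y=2, Z=0, V=0, X=0) weight 5/1152
  … 23 more
Group by W:
  weight(W=0) = 15/56
  weight(W=1) = 19/168
Total weight = 15/56 + 19/168 = 8/21
P(W=0 | obs) = 15/56 / 8/21 = 45/64
P(W=1 | obs) = 19/168 / 8/21 = 19/64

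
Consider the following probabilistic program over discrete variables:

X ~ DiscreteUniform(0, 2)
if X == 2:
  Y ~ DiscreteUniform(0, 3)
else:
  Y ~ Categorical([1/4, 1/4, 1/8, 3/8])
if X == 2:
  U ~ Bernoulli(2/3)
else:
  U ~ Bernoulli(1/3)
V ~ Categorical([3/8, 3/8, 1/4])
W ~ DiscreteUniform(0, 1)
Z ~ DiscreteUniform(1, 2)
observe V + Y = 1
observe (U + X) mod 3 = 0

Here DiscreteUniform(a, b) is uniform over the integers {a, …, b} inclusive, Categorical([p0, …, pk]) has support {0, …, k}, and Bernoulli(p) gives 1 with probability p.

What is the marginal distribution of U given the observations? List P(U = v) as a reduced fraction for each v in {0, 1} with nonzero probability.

P(U=0) = 1/2, P(U=1) = 1/2

Enumerate traces; 16 have nonzero weight after conditioning:
  (X=0, Y=0, U=0, V=1, W=0, Z=1) weight 1/192
  (X=0, Y=0, U=0, V=1, W=0, Z=2) weight 1/192
  (X=0, Y=0, U=0, V=1, W=1, Z=1) weight 1/192
  (X=0, Y=0, U=0, V=1, W=1, Z=2) weight 1/192
  (X=0, Y=1, U=0, V=0, W=0, Z=1) weight 1/192
  (X=0, Y=1, U=0, V=0, W=0, Z=2) weight 1/192
  (X=0, Y=1, U=0, V=0, W=1, Z=1) weight 1/192
  (X=0, Y=1, U=0, V=0, W=1, Z=2) weight 1/192
  (X=2, Y=0, U=1, V=1, W=0, Z=1) weight 1/192
  … 7 more
Group by U:
  weight(U=0) = 1/24
  weight(U=1) = 1/24
Total weight = 1/24 + 1/24 = 1/12
P(U=0 | obs) = 1/24 / 1/12 = 1/2
P(U=1 | obs) = 1/24 / 1/12 = 1/2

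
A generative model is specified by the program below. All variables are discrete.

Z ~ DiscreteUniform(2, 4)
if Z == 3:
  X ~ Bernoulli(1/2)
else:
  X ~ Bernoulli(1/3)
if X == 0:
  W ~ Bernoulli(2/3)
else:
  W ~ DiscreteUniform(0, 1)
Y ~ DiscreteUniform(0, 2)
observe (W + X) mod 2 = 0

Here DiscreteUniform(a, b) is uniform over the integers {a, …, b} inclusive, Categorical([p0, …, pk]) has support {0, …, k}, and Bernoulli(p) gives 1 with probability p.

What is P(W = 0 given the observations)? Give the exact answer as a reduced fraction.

P(W = 0 | obs) = 22/43

Enumerate traces; 18 have nonzero weight after conditioning:
  (Z=2, X=0, W=0, Y=0) weight 2/81
  (Z=2, X=0, W=0, Y=1) weight 2/81
  (Z=2, X=0, W=0, Y=2) weight 2/81
  (Z=2, X=1, W=1, Y=0) weight 1/54
  (Z=2, X=1, W=1, Y=1) weight 1/54
  (Z=2, X=1, W=1, Y=2) weight 1/54
  (Z=3, X=0, W=0, Y=0) weight 1/54
  (Z=3, X=0, W=0, Y=1) weight 1/54
  … 10 more
Group by W:
  weight(W=0) = 11/54
  weight(W=1) = 7/36
Total weight = 11/54 + 7/36 = 43/108
P(W=0 | obs) = 11/54 / 43/108 = 22/43
P(W=1 | obs) = 7/36 / 43/108 = 21/43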